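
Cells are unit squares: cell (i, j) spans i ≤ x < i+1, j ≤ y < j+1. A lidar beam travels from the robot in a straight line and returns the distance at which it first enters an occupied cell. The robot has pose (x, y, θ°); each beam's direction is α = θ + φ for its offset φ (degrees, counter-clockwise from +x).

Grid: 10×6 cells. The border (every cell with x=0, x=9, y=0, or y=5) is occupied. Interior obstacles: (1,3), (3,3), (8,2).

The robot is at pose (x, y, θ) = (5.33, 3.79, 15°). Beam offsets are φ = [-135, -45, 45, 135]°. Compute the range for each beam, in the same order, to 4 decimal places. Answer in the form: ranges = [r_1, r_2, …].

ranges = [3.2216, 3.0831, 1.3972, 2.4200]

beam 1: φ=-135°, α=240°
  d=(-0.5000,-0.8660)  start (5,3)  tX=0.6600 tY=0.9122  stride 1/|dx|=2.0000 1/|dy|=1.1547
    cross x-line → (4,3), t=0.6600
    cross y-line → (4,2), t=0.9122
    cross y-line → (4,1), t=2.0669
    cross x-line → (3,1), t=2.6600
    cross y-line → (3,0), t=3.2216 (wall)
  → r_1 = 3.2216
beam 2: φ=-45°, α=330°
  d=(0.8660,-0.5000)  start (5,3)  tX=0.7736 tY=1.5800  stride 1/|dx|=1.1547 1/|dy|=2.0000
    cross x-line → (6,3), t=0.7736
    cross y-line → (6,2), t=1.5800
    cross x-line → (7,2), t=1.9283
    cross x-line → (8,2), t=3.0831 (wall)
  → r_2 = 3.0831
beam 3: φ=45°, α=60°
  d=(0.5000,0.8660)  start (5,3)  tX=1.3400 tY=0.2425  stride 1/|dx|=2.0000 1/|dy|=1.1547
    cross y-line → (5,4), t=0.2425
    cross x-line → (6,4), t=1.3400
    cross y-line → (6,5), t=1.3972 (wall)
  → r_3 = 1.3972
beam 4: φ=135°, α=150°
  d=(-0.8660,0.5000)  start (5,3)  tX=0.3811 tY=0.4200  stride 1/|dx|=1.1547 1/|dy|=2.0000
    cross x-line → (4,3), t=0.3811
    cross y-line → (4,4), t=0.4200
    cross x-line → (3,4), t=1.5358
    cross y-line → (3,5), t=2.4200 (wall)
  → r_4 = 2.4200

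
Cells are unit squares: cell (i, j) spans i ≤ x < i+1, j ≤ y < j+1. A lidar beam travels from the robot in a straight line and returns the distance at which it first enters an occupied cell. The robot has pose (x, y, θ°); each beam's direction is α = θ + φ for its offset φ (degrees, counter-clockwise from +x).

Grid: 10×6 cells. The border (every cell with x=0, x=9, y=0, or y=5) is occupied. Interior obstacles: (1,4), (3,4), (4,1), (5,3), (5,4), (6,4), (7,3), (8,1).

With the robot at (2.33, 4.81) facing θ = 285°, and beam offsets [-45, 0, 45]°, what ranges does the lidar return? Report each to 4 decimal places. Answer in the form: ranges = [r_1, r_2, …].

beam 1: φ=-45°, α=240°
  direction (-0.5000, -0.8660); cell (2,4); t to first gridline: x 0.6600, y 0.9353 (then +2.0000 / +1.1547)
    (1,4) via x @ 0.6600  # hit
  → r_1 = 0.6600
beam 2: φ=0°, α=285°
  direction (0.2588, -0.9659); cell (2,4); t to first gridline: x 2.5887, y 0.8386 (then +3.8637 / +1.0353)
    (2,3) via y @ 0.8386
    (2,2) via y @ 1.8738
    (3,2) via x @ 2.5887
    (3,1) via y @ 2.9091
    (3,0) via y @ 3.9444  # hit
  → r_2 = 3.9444
beam 3: φ=45°, α=330°
  direction (0.8660, -0.5000); cell (2,4); t to first gridline: x 0.7736, y 1.6200 (then +1.1547 / +2.0000)
    (3,4) via x @ 0.7736  # hit
  → r_3 = 0.7736

ranges = [0.6600, 3.9444, 0.7736]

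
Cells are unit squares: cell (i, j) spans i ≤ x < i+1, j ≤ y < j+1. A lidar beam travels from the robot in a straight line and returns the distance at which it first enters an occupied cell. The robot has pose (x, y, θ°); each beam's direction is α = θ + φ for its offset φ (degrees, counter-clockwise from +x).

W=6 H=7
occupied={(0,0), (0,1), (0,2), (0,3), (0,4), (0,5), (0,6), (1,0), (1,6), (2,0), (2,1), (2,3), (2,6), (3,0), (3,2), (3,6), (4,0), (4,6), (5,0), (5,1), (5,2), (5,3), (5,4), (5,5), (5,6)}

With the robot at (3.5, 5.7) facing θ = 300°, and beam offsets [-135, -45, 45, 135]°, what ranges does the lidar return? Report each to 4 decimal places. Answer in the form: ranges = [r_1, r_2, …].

ranges = [1.1591, 1.9319, 1.5529, 0.3106]

beam 1: φ=-135°, α=165°
  dir = (cos 165°, sin 165°) = (-0.9659, 0.2588); from cell (3,5)
  next x-line at t=0.5176, next y-line at t=1.1591; Δt_x=1.0353, Δt_y=3.8637
    x: enter (2,5) at t=0.5176
    y: enter (2,6) at t=1.1591 ← occupied
  → r_1 = 1.1591
beam 2: φ=-45°, α=255°
  dir = (cos 255°, sin 255°) = (-0.2588, -0.9659); from cell (3,5)
  next x-line at t=1.9319, next y-line at t=0.7247; Δt_x=3.8637, Δt_y=1.0353
    y: enter (3,4) at t=0.7247
    y: enter (3,3) at t=1.7600
    x: enter (2,3) at t=1.9319 ← occupied
  → r_2 = 1.9319
beam 3: φ=45°, α=345°
  dir = (cos 345°, sin 345°) = (0.9659, -0.2588); from cell (3,5)
  next x-line at t=0.5176, next y-line at t=2.7046; Δt_x=1.0353, Δt_y=3.8637
    x: enter (4,5) at t=0.5176
    x: enter (5,5) at t=1.5529 ← occupied
  → r_3 = 1.5529
beam 4: φ=135°, α=75°
  dir = (cos 75°, sin 75°) = (0.2588, 0.9659); from cell (3,5)
  next x-line at t=1.9319, next y-line at t=0.3106; Δt_x=3.8637, Δt_y=1.0353
    y: enter (3,6) at t=0.3106 ← occupied
  → r_4 = 0.3106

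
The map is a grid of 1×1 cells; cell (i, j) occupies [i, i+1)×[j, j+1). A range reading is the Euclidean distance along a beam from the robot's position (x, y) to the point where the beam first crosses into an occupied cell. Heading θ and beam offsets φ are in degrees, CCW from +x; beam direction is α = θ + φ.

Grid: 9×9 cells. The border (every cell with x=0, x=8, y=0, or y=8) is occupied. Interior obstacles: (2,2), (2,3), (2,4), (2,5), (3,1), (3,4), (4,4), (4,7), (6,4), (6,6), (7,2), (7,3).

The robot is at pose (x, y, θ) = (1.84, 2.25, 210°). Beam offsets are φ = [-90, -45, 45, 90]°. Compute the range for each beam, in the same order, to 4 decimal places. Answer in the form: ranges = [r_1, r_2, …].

beam 1: φ=-90°, α=120°
  d=(-0.5000,0.8660)  start (1,2)  tX=1.6800 tY=0.8660  stride 1/|dx|=2.0000 1/|dy|=1.1547
    cross y-line → (1,3), t=0.8660
    cross x-line → (0,3), t=1.6800 (wall)
  → r_1 = 1.6800
beam 2: φ=-45°, α=165°
  d=(-0.9659,0.2588)  start (1,2)  tX=0.8696 tY=2.8978  stride 1/|dx|=1.0353 1/|dy|=3.8637
    cross x-line → (0,2), t=0.8696 (wall)
  → r_2 = 0.8696
beam 3: φ=45°, α=255°
  d=(-0.2588,-0.9659)  start (1,2)  tX=3.2455 tY=0.2588  stride 1/|dx|=3.8637 1/|dy|=1.0353
    cross y-line → (1,1), t=0.2588
    cross y-line → (1,0), t=1.2941 (wall)
  → r_3 = 1.2941
beam 4: φ=90°, α=300°
  d=(0.5000,-0.8660)  start (1,2)  tX=0.3200 tY=0.2887  stride 1/|dx|=2.0000 1/|dy|=1.1547
    cross y-line → (1,1), t=0.2887
    cross x-line → (2,1), t=0.3200
    cross y-line → (2,0), t=1.4434 (wall)
  → r_4 = 1.4434

ranges = [1.6800, 0.8696, 1.2941, 1.4434]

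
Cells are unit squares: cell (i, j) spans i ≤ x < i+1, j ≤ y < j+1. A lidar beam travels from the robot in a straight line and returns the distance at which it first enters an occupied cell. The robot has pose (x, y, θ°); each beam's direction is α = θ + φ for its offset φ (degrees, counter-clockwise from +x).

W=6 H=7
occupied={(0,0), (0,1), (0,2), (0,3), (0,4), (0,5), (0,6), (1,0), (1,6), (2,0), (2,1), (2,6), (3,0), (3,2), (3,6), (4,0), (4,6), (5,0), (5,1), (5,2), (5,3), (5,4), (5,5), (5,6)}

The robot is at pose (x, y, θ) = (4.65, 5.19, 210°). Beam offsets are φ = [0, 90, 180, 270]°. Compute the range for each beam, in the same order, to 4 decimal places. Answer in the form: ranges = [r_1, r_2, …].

beam 1: φ=0°, α=210°
  d=(-0.8660,-0.5000)  start (4,5)  tX=0.7506 tY=0.3800  stride 1/|dx|=1.1547 1/|dy|=2.0000
    cross y-line → (4,4), t=0.3800
    cross x-line → (3,4), t=0.7506
    cross x-line → (2,4), t=1.9053
    cross y-line → (2,3), t=2.3800
    cross x-line → (1,3), t=3.0600
    cross x-line → (0,3), t=4.2147 (wall)
  → r_1 = 4.2147
beam 2: φ=90°, α=300°
  d=(0.5000,-0.8660)  start (4,5)  tX=0.7000 tY=0.2194  stride 1/|dx|=2.0000 1/|dy|=1.1547
    cross y-line → (4,4), t=0.2194
    cross x-line → (5,4), t=0.7000 (wall)
  → r_2 = 0.7000
beam 3: φ=180°, α=30°
  d=(0.8660,0.5000)  start (4,5)  tX=0.4041 tY=1.6200  stride 1/|dx|=1.1547 1/|dy|=2.0000
    cross x-line → (5,5), t=0.4041 (wall)
  → r_3 = 0.4041
beam 4: φ=270°, α=120°
  d=(-0.5000,0.8660)  start (4,5)  tX=1.3000 tY=0.9353  stride 1/|dx|=2.0000 1/|dy|=1.1547
    cross y-line → (4,6), t=0.9353 (wall)
  → r_4 = 0.9353

ranges = [4.2147, 0.7000, 0.4041, 0.9353]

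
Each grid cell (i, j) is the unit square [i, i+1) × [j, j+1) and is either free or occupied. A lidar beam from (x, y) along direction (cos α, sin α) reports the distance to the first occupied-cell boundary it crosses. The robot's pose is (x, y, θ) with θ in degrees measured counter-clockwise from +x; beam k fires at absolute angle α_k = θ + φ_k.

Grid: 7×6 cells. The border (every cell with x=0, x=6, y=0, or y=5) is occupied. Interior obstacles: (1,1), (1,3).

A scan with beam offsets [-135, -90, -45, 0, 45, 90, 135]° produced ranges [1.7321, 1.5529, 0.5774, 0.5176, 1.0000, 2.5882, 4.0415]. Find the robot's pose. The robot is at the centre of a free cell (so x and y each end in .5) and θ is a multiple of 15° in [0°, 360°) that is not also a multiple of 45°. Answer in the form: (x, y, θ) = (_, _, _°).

Candidates: 18 free-cell centres × 16 headings = 288 poses. Raycast each; keep the one whose scan matches to 4 dp.
  (3.5, 1.5, 120°): beam 1 = 1.9319 ≠ 1.7321 ✗
  (3.5, 4.5, 165°): beam 1 = 1.0000 ≠ 1.7321 ✗
  (4.5, 2.5, 240°): beam 1 = 2.5882 ≠ 1.7321 ✗
  (2.5, 4.5, 285°): beam 1 = 1.0000 ≠ 1.7321 ✗
  …
  (4.5, 4.5, 105°): r_1=1.7321, r_2=1.5529, r_3=0.5774, r_4=0.5176, r_5=1.0000, r_6=2.5882, r_7=4.0415 — all match ✓
No second candidate reproduces the full scan.

(x, y, θ) = (4.5, 4.5, 105°)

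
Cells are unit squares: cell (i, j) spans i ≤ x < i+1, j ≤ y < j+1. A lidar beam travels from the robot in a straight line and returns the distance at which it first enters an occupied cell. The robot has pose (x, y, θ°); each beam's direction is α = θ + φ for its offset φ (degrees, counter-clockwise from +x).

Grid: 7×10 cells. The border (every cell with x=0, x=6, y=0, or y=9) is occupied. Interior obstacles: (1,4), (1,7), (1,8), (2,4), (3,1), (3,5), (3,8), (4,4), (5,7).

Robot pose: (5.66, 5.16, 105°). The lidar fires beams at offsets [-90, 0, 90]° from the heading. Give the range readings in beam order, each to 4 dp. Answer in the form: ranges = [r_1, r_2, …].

ranges = [0.3520, 1.9049, 0.6833]

beam 1: φ=-90°, α=15°
  direction (0.9659, 0.2588); cell (5,5); t to first gridline: x 0.3520, y 3.2455 (then +1.0353 / +3.8637)
    (6,5) via x @ 0.3520  # hit
  → r_1 = 0.3520
beam 2: φ=0°, α=105°
  direction (-0.2588, 0.9659); cell (5,5); t to first gridline: x 2.5500, y 0.8696 (then +3.8637 / +1.0353)
    (5,6) via y @ 0.8696
    (5,7) via y @ 1.9049  # hit
  → r_2 = 1.9049
beam 3: φ=90°, α=195°
  direction (-0.9659, -0.2588); cell (5,5); t to first gridline: x 0.6833, y 0.6182 (then +1.0353 / +3.8637)
    (5,4) via y @ 0.6182
    (4,4) via x @ 0.6833  # hit
  → r_3 = 0.6833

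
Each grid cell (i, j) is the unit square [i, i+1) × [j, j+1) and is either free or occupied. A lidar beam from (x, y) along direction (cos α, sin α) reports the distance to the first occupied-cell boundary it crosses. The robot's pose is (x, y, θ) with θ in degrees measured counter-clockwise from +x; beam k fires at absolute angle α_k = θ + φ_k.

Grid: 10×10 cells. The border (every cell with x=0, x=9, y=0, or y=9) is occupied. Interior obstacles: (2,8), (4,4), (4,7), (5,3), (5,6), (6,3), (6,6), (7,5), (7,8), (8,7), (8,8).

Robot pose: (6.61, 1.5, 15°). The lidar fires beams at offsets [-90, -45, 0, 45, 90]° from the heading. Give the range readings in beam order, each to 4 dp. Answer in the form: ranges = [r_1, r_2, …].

ranges = [0.5176, 1.0000, 2.4743, 4.7800, 1.5529]

beam 1: φ=-90°, α=285°
  cosα=0.2588 sinα=-0.9659 | (6,1) | tMaxX 1.5068 tMaxY 0.5176 | tΔX 3.8637 tΔY 1.0353
    t=0.5176 [y] (6,0) — stop
  → r_1 = 0.5176
beam 2: φ=-45°, α=330°
  cosα=0.8660 sinα=-0.5000 | (6,1) | tMaxX 0.4503 tMaxY 1.0000 | tΔX 1.1547 tΔY 2.0000
    t=0.4503 [x] (7,1)
    t=1.0000 [y] (7,0) — stop
  → r_2 = 1.0000
beam 3: φ=0°, α=15°
  cosα=0.9659 sinα=0.2588 | (6,1) | tMaxX 0.4038 tMaxY 1.9319 | tΔX 1.0353 tΔY 3.8637
    t=0.4038 [x] (7,1)
    t=1.4390 [x] (8,1)
    t=1.9319 [y] (8,2)
    t=2.4743 [x] (9,2) — stop
  → r_3 = 2.4743
beam 4: φ=45°, α=60°
  cosα=0.5000 sinα=0.8660 | (6,1) | tMaxX 0.7800 tMaxY 0.5774 | tΔX 2.0000 tΔY 1.1547
    t=0.5774 [y] (6,2)
    t=0.7800 [x] (7,2)
    t=1.7321 [y] (7,3)
    t=2.7800 [x] (8,3)
    t=2.8868 [y] (8,4)
    t=4.0415 [y] (8,5)
    t=4.7800 [x] (9,5) — stop
  → r_4 = 4.7800
beam 5: φ=90°, α=105°
  cosα=-0.2588 sinα=0.9659 | (6,1) | tMaxX 2.3569 tMaxY 0.5176 | tΔX 3.8637 tΔY 1.0353
    t=0.5176 [y] (6,2)
    t=1.5529 [y] (6,3) — stop
  → r_5 = 1.5529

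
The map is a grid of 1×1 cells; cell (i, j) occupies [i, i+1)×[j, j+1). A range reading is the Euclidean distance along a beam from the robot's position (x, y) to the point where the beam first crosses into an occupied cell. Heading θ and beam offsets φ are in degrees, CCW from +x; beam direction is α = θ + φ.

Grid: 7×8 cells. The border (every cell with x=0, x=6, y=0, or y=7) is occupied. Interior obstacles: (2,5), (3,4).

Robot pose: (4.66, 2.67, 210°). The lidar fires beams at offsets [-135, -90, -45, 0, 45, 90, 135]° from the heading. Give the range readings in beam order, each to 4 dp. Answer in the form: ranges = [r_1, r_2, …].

ranges = [4.4827, 1.5358, 3.7891, 3.3400, 1.7289, 1.9283, 1.3873]

beam 1: φ=-135°, α=75°
  dir = (cos 75°, sin 75°) = (0.2588, 0.9659); from cell (4,2)
  next x-line at t=1.3137, next y-line at t=0.3416; Δt_x=3.8637, Δt_y=1.0353
    y: enter (4,3) at t=0.3416
    x: enter (5,3) at t=1.3137
    y: enter (5,4) at t=1.3769
    y: enter (5,5) at t=2.4122
    y: enter (5,6) at t=3.4475
    y: enter (5,7) at t=4.4827 ← occupied
  → r_1 = 4.4827
beam 2: φ=-90°, α=120°
  dir = (cos 120°, sin 120°) = (-0.5000, 0.8660); from cell (4,2)
  next x-line at t=1.3200, next y-line at t=0.3811; Δt_x=2.0000, Δt_y=1.1547
    y: enter (4,3) at t=0.3811
    x: enter (3,3) at t=1.3200
    y: enter (3,4) at t=1.5358 ← occupied
  → r_2 = 1.5358
beam 3: φ=-45°, α=165°
  dir = (cos 165°, sin 165°) = (-0.9659, 0.2588); from cell (4,2)
  next x-line at t=0.6833, next y-line at t=1.2750; Δt_x=1.0353, Δt_y=3.8637
    x: enter (3,2) at t=0.6833
    y: enter (3,3) at t=1.2750
    x: enter (2,3) at t=1.7186
    x: enter (1,3) at t=2.7538
    x: enter (0,3) at t=3.7891 ← occupied
  → r_3 = 3.7891
beam 4: φ=0°, α=210°
  dir = (cos 210°, sin 210°) = (-0.8660, -0.5000); from cell (4,2)
  next x-line at t=0.7621, next y-line at t=1.3400; Δt_x=1.1547, Δt_y=2.0000
    x: enter (3,2) at t=0.7621
    y: enter (3,1) at t=1.3400
    x: enter (2,1) at t=1.9168
    x: enter (1,1) at t=3.0715
    y: enter (1,0) at t=3.3400 ← occupied
  → r_4 = 3.3400
beam 5: φ=45°, α=255°
  dir = (cos 255°, sin 255°) = (-0.2588, -0.9659); from cell (4,2)
  next x-line at t=2.5500, next y-line at t=0.6936; Δt_x=3.8637, Δt_y=1.0353
    y: enter (4,1) at t=0.6936
    y: enter (4,0) at t=1.7289 ← occupied
  → r_5 = 1.7289
beam 6: φ=90°, α=300°
  dir = (cos 300°, sin 300°) = (0.5000, -0.8660); from cell (4,2)
  next x-line at t=0.6800, next y-line at t=0.7736; Δt_x=2.0000, Δt_y=1.1547
    x: enter (5,2) at t=0.6800
    y: enter (5,1) at t=0.7736
    y: enter (5,0) at t=1.9283 ← occupied
  → r_6 = 1.9283
beam 7: φ=135°, α=345°
  dir = (cos 345°, sin 345°) = (0.9659, -0.2588); from cell (4,2)
  next x-line at t=0.3520, next y-line at t=2.5887; Δt_x=1.0353, Δt_y=3.8637
    x: enter (5,2) at t=0.3520
    x: enter (6,2) at t=1.3873 ← occupied
  → r_7 = 1.3873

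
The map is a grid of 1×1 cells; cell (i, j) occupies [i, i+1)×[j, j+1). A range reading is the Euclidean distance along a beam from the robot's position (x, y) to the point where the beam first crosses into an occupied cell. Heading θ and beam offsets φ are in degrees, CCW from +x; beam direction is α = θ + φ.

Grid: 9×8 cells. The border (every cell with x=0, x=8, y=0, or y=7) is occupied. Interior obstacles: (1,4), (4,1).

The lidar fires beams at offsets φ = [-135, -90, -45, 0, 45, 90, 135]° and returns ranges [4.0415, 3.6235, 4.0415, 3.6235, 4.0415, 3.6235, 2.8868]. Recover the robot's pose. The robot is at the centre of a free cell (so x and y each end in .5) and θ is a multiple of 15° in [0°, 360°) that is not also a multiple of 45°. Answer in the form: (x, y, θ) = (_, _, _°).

Candidates: 40 free-cell centres × 16 headings = 640 poses. Raycast each; keep the one whose scan matches to 4 dp.
  (6.5, 2.5, 285°): beam 1 = 6.3509 ≠ 4.0415 ✗
  (5.5, 3.5, 285°): beam 1 = 5.1962 ≠ 4.0415 ✗
  (2.5, 2.5, 60°): beam 1 = 1.5529 ≠ 4.0415 ✗
  (6.5, 3.5, 240°): beam 1 = 3.6235 ≠ 4.0415 ✗
  (1.5, 2.5, 105°): beam 1 = 2.8868 ≠ 4.0415 ✗
  …
  (4.5, 4.5, 285°): r_1=4.0415, r_2=3.6235, r_3=4.0415, r_4=3.6235, r_5=4.0415, r_6=3.6235, r_7=2.8868 — all match ✓
Only this pose fits every beam.

(x, y, θ) = (4.5, 4.5, 285°)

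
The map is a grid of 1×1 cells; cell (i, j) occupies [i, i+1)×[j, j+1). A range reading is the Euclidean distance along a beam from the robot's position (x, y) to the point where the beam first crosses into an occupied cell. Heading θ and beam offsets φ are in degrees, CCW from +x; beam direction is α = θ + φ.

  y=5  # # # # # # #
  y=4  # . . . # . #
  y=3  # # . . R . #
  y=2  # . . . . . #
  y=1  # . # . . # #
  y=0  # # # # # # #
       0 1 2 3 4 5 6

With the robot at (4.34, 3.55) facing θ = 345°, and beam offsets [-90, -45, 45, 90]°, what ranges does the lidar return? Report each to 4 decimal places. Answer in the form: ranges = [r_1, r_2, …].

ranges = [2.6400, 1.7898, 1.9168, 0.4659]

beam 1: φ=-90°, α=255°
  cosα=-0.2588 sinα=-0.9659 | (4,3) | tMaxX 1.3137 tMaxY 0.5694 | tΔX 3.8637 tΔY 1.0353
    t=0.5694 [y] (4,2)
    t=1.3137 [x] (3,2)
    t=1.6047 [y] (3,1)
    t=2.6400 [y] (3,0) — stop
  → r_1 = 2.6400
beam 2: φ=-45°, α=300°
  cosα=0.5000 sinα=-0.8660 | (4,3) | tMaxX 1.3200 tMaxY 0.6351 | tΔX 2.0000 tΔY 1.1547
    t=0.6351 [y] (4,2)
    t=1.3200 [x] (5,2)
    t=1.7898 [y] (5,1) — stop
  → r_2 = 1.7898
beam 3: φ=45°, α=30°
  cosα=0.8660 sinα=0.5000 | (4,3) | tMaxX 0.7621 tMaxY 0.9000 | tΔX 1.1547 tΔY 2.0000
    t=0.7621 [x] (5,3)
    t=0.9000 [y] (5,4)
    t=1.9168 [x] (6,4) — stop
  → r_3 = 1.9168
beam 4: φ=90°, α=75°
  cosα=0.2588 sinα=0.9659 | (4,3) | tMaxX 2.5500 tMaxY 0.4659 | tΔX 3.8637 tΔY 1.0353
    t=0.4659 [y] (4,4) — stop
  → r_4 = 0.4659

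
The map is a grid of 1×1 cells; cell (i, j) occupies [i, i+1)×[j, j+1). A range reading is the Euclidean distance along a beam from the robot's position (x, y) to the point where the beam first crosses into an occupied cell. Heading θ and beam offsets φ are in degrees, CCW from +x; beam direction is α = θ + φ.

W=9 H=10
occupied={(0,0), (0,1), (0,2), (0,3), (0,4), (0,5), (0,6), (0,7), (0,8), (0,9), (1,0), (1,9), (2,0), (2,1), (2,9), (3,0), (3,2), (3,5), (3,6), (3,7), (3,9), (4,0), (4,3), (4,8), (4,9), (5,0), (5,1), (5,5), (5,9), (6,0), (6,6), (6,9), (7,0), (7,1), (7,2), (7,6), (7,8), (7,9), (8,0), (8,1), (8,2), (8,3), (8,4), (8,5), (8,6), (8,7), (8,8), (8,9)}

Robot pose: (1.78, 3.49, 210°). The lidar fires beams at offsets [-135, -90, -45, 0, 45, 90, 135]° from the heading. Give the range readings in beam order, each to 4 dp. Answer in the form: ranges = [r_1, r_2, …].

beam 1: φ=-135°, α=75°
  cosα=0.2588 sinα=0.9659 | (1,3) | tMaxX 0.8500 tMaxY 0.5280 | tΔX 3.8637 tΔY 1.0353
    t=0.5280 [y] (1,4)
    t=0.8500 [x] (2,4)
    t=1.5633 [y] (2,5)
    t=2.5985 [y] (2,6)
    t=3.6338 [y] (2,7)
    t=4.6691 [y] (2,8)
    t=4.7137 [x] (3,8)
    t=5.7044 [y] (3,9) — stop
  → r_1 = 5.7044
beam 2: φ=-90°, α=120°
  cosα=-0.5000 sinα=0.8660 | (1,3) | tMaxX 1.5600 tMaxY 0.5889 | tΔX 2.0000 tΔY 1.1547
    t=0.5889 [y] (1,4)
    t=1.5600 [x] (0,4) — stop
  → r_2 = 1.5600
beam 3: φ=-45°, α=165°
  cosα=-0.9659 sinα=0.2588 | (1,3) | tMaxX 0.8075 tMaxY 1.9705 | tΔX 1.0353 tΔY 3.8637
    t=0.8075 [x] (0,3) — stop
  → r_3 = 0.8075
beam 4: φ=0°, α=210°
  cosα=-0.8660 sinα=-0.5000 | (1,3) | tMaxX 0.9007 tMaxY 0.9800 | tΔX 1.1547 tΔY 2.0000
    t=0.9007 [x] (0,3) — stop
  → r_4 = 0.9007
beam 5: φ=45°, α=255°
  cosα=-0.2588 sinα=-0.9659 | (1,3) | tMaxX 3.0137 tMaxY 0.5073 | tΔX 3.8637 tΔY 1.0353
    t=0.5073 [y] (1,2)
    t=1.5426 [y] (1,1)
    t=2.5778 [y] (1,0) — stop
  → r_5 = 2.5778
beam 6: φ=90°, α=300°
  cosα=0.5000 sinα=-0.8660 | (1,3) | tMaxX 0.4400 tMaxY 0.5658 | tΔX 2.0000 tΔY 1.1547
    t=0.4400 [x] (2,3)
    t=0.5658 [y] (2,2)
    t=1.7205 [y] (2,1) — stop
  → r_6 = 1.7205
beam 7: φ=135°, α=345°
  cosα=0.9659 sinα=-0.2588 | (1,3) | tMaxX 0.2278 tMaxY 1.8932 | tΔX 1.0353 tΔY 3.8637
    t=0.2278 [x] (2,3)
    t=1.2630 [x] (3,3)
    t=1.8932 [y] (3,2) — stop
  → r_7 = 1.8932

ranges = [5.7044, 1.5600, 0.8075, 0.9007, 2.5778, 1.7205, 1.8932]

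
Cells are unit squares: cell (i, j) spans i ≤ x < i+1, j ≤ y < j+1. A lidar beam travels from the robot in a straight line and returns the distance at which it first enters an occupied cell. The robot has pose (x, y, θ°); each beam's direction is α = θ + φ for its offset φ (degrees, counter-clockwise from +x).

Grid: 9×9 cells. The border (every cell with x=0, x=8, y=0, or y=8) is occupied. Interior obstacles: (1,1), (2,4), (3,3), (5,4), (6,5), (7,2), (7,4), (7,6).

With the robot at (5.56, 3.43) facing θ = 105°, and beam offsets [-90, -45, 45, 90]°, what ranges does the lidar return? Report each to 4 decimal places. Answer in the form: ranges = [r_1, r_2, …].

ranges = [2.2023, 0.6582, 2.9560, 1.6150]

beam 1: φ=-90°, α=15°
  cosα=0.9659 sinα=0.2588 | (5,3) | tMaxX 0.4555 tMaxY 2.2023 | tΔX 1.0353 tΔY 3.8637
    t=0.4555 [x] (6,3)
    t=1.4908 [x] (7,3)
    t=2.2023 [y] (7,4) — stop
  → r_1 = 2.2023
beam 2: φ=-45°, α=60°
  cosα=0.5000 sinα=0.8660 | (5,3) | tMaxX 0.8800 tMaxY 0.6582 | tΔX 2.0000 tΔY 1.1547
    t=0.6582 [y] (5,4) — stop
  → r_2 = 0.6582
beam 3: φ=45°, α=150°
  cosα=-0.8660 sinα=0.5000 | (5,3) | tMaxX 0.6466 tMaxY 1.1400 | tΔX 1.1547 tΔY 2.0000
    t=0.6466 [x] (4,3)
    t=1.1400 [y] (4,4)
    t=1.8013 [x] (3,4)
    t=2.9560 [x] (2,4) — stop
  → r_3 = 2.9560
beam 4: φ=90°, α=195°
  cosα=-0.9659 sinα=-0.2588 | (5,3) | tMaxX 0.5798 tMaxY 1.6614 | tΔX 1.0353 tΔY 3.8637
    t=0.5798 [x] (4,3)
    t=1.6150 [x] (3,3) — stop
  → r_4 = 1.6150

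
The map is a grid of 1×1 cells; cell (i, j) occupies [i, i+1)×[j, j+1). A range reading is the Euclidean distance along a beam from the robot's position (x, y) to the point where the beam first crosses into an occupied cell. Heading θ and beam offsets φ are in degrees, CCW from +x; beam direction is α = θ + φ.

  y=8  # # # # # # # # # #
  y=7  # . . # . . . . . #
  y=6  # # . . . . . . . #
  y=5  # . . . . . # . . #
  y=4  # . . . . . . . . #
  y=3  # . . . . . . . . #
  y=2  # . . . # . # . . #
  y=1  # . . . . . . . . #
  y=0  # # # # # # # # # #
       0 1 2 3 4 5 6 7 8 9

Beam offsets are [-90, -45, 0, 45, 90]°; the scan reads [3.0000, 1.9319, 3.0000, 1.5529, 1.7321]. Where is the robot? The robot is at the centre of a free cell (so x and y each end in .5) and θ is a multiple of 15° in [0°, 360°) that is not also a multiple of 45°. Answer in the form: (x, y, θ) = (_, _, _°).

(x, y, θ) = (7.5, 4.5, 300°)

Enumerate (i+0.5, j+0.5, θ) over the 51 free cells and 16 admissible headings. For each, cast all 5 beams and compare to the given ranges.
  (5.5, 6.5, 285°): beam 1 = 4.6587 ≠ 3.0000 ✗
  (6.5, 3.5, 300°): beam 1 = 1.7321 ≠ 3.0000 ✗
  (7.5, 4.5, 330°): beam 1 = 1.7321 ≠ 3.0000 ✗
  (1.5, 2.5, 330°): beam 1 = 1.0000 ≠ 3.0000 ✗
  …
  (7.5, 4.5, 300°): r_1=3.0000, r_2=1.9319, r_3=3.0000, r_4=1.5529, r_5=1.7321 — all match ✓
Unique over the lattice → pose = (7.5, 4.5, 300°).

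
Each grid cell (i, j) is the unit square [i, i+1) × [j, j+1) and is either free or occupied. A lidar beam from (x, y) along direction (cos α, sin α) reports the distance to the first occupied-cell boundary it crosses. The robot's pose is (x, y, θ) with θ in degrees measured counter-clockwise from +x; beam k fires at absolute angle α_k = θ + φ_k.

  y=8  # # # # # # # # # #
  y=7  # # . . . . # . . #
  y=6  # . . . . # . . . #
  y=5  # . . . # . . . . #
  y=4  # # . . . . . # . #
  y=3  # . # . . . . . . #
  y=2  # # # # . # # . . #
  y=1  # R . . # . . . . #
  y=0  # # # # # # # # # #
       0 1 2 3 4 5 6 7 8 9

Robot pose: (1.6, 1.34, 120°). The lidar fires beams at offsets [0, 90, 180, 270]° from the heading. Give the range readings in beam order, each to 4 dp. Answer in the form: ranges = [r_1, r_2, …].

beam 1: φ=0°, α=120°
  direction (-0.5000, 0.8660); cell (1,1); t to first gridline: x 1.2000, y 0.7621 (then +2.0000 / +1.1547)
    (1,2) via y @ 0.7621  # hit
  → r_1 = 0.7621
beam 2: φ=90°, α=210°
  direction (-0.8660, -0.5000); cell (1,1); t to first gridline: x 0.6928, y 0.6800 (then +1.1547 / +2.0000)
    (1,0) via y @ 0.6800  # hit
  → r_2 = 0.6800
beam 3: φ=180°, α=300°
  direction (0.5000, -0.8660); cell (1,1); t to first gridline: x 0.8000, y 0.3926 (then +2.0000 / +1.1547)
    (1,0) via y @ 0.3926  # hit
  → r_3 = 0.3926
beam 4: φ=270°, α=30°
  direction (0.8660, 0.5000); cell (1,1); t to first gridline: x 0.4619, y 1.3200 (then +1.1547 / +2.0000)
    (2,1) via x @ 0.4619
    (2,2) via y @ 1.3200  # hit
  → r_4 = 1.3200

ranges = [0.7621, 0.6800, 0.3926, 1.3200]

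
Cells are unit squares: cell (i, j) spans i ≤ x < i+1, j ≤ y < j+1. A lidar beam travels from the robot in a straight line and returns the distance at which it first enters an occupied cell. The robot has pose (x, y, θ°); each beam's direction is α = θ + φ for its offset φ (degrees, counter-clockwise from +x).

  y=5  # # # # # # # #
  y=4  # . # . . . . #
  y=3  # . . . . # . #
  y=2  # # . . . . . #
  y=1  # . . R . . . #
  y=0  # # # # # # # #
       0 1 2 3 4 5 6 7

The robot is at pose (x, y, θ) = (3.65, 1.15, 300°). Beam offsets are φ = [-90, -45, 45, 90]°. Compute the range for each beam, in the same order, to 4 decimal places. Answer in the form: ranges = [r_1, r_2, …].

beam 1: φ=-90°, α=210°
  dir = (cos 210°, sin 210°) = (-0.8660, -0.5000); from cell (3,1)
  next x-line at t=0.7506, next y-line at t=0.3000; Δt_x=1.1547, Δt_y=2.0000
    y: enter (3,0) at t=0.3000 ← occupied
  → r_1 = 0.3000
beam 2: φ=-45°, α=255°
  dir = (cos 255°, sin 255°) = (-0.2588, -0.9659); from cell (3,1)
  next x-line at t=2.5114, next y-line at t=0.1553; Δt_x=3.8637, Δt_y=1.0353
    y: enter (3,0) at t=0.1553 ← occupied
  → r_2 = 0.1553
beam 3: φ=45°, α=345°
  dir = (cos 345°, sin 345°) = (0.9659, -0.2588); from cell (3,1)
  next x-line at t=0.3623, next y-line at t=0.5796; Δt_x=1.0353, Δt_y=3.8637
    x: enter (4,1) at t=0.3623
    y: enter (4,0) at t=0.5796 ← occupied
  → r_3 = 0.5796
beam 4: φ=90°, α=30°
  dir = (cos 30°, sin 30°) = (0.8660, 0.5000); from cell (3,1)
  next x-line at t=0.4041, next y-line at t=1.7000; Δt_x=1.1547, Δt_y=2.0000
    x: enter (4,1) at t=0.4041
    x: enter (5,1) at t=1.5588
    y: enter (5,2) at t=1.7000
    x: enter (6,2) at t=2.7135
    y: enter (6,3) at t=3.7000
    x: enter (7,3) at t=3.8682 ← occupied
  → r_4 = 3.8682

ranges = [0.3000, 0.1553, 0.5796, 3.8682]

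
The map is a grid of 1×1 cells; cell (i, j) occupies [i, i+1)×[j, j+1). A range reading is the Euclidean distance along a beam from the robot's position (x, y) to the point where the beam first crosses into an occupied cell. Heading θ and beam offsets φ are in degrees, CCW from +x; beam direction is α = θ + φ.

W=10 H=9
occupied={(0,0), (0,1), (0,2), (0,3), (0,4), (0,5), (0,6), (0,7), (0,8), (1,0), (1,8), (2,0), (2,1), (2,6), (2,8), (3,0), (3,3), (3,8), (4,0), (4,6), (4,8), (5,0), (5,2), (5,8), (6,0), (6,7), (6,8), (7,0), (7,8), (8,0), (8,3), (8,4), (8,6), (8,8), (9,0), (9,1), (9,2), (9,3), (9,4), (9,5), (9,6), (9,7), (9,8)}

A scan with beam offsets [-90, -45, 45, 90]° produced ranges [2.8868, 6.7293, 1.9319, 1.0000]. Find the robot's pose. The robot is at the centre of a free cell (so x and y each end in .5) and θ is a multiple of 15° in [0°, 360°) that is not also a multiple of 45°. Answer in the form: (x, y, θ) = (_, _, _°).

Candidates: 47 free-cell centres × 16 headings = 752 poses. Raycast each; keep the one whose scan matches to 4 dp.
  (1.5, 4.5, 345°): beam 1 = 1.9319 ≠ 2.8868 ✗
  (7.5, 2.5, 195°): beam 1 = 4.6587 ≠ 2.8868 ✗
  (7.5, 1.5, 285°): beam 1 = 1.9319 ≠ 2.8868 ✗
  (6.5, 2.5, 75°): beam 1 = 2.5882 ≠ 2.8868 ✗
  …
  (7.5, 5.5, 240°): r_1=2.8868, r_2=6.7293, r_3=1.9319, r_4=1.0000 — all match ✓
Unique over the lattice → pose = (7.5, 5.5, 240°).

(x, y, θ) = (7.5, 5.5, 240°)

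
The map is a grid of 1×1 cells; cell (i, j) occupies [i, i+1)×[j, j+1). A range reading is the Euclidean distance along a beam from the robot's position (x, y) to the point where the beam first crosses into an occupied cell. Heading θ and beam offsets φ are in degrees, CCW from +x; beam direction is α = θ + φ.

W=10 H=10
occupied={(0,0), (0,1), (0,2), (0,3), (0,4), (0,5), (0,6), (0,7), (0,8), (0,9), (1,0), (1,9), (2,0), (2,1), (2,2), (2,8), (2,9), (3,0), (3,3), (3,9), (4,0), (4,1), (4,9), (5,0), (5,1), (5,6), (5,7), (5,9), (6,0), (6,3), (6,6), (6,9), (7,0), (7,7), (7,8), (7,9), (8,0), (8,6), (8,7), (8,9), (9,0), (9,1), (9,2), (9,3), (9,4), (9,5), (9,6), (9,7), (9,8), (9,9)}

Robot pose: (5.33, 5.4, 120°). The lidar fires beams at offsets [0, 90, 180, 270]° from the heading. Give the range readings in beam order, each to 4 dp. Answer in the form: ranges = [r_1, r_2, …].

ranges = [4.1569, 4.9999, 1.6166, 1.2000]

beam 1: φ=0°, α=120°
  d=(-0.5000,0.8660)  start (5,5)  tX=0.6600 tY=0.6928  stride 1/|dx|=2.0000 1/|dy|=1.1547
    cross x-line → (4,5), t=0.6600
    cross y-line → (4,6), t=0.6928
    cross y-line → (4,7), t=1.8475
    cross x-line → (3,7), t=2.6600
    cross y-line → (3,8), t=3.0022
    cross y-line → (3,9), t=4.1569 (wall)
  → r_1 = 4.1569
beam 2: φ=90°, α=210°
  d=(-0.8660,-0.5000)  start (5,5)  tX=0.3811 tY=0.8000  stride 1/|dx|=1.1547 1/|dy|=2.0000
    cross x-line → (4,5), t=0.3811
    cross y-line → (4,4), t=0.8000
    cross x-line → (3,4), t=1.5358
    cross x-line → (2,4), t=2.6905
    cross y-line → (2,3), t=2.8000
    cross x-line → (1,3), t=3.8452
    cross y-line → (1,2), t=4.8000
    cross x-line → (0,2), t=4.9999 (wall)
  → r_2 = 4.9999
beam 3: φ=180°, α=300°
  d=(0.5000,-0.8660)  start (5,5)  tX=1.3400 tY=0.4619  stride 1/|dx|=2.0000 1/|dy|=1.1547
    cross y-line → (5,4), t=0.4619
    cross x-line → (6,4), t=1.3400
    cross y-line → (6,3), t=1.6166 (wall)
  → r_3 = 1.6166
beam 4: φ=270°, α=30°
  d=(0.8660,0.5000)  start (5,5)  tX=0.7736 tY=1.2000  stride 1/|dx|=1.1547 1/|dy|=2.0000
    cross x-line → (6,5), t=0.7736
    cross y-line → (6,6), t=1.2000 (wall)
  → r_4 = 1.2000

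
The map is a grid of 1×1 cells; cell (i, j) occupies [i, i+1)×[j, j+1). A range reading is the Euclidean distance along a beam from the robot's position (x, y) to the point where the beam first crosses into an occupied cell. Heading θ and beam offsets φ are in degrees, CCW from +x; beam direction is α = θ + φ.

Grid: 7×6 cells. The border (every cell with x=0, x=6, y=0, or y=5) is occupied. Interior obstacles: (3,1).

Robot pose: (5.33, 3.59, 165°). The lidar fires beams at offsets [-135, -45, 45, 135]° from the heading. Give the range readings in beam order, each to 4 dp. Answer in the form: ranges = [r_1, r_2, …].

ranges = [0.7736, 1.6281, 4.9999, 1.3400]

beam 1: φ=-135°, α=30°
  d=(0.8660,0.5000)  start (5,3)  tX=0.7736 tY=0.8200  stride 1/|dx|=1.1547 1/|dy|=2.0000
    cross x-line → (6,3), t=0.7736 (wall)
  → r_1 = 0.7736
beam 2: φ=-45°, α=120°
  d=(-0.5000,0.8660)  start (5,3)  tX=0.6600 tY=0.4734  stride 1/|dx|=2.0000 1/|dy|=1.1547
    cross y-line → (5,4), t=0.4734
    cross x-line → (4,4), t=0.6600
    cross y-line → (4,5), t=1.6281 (wall)
  → r_2 = 1.6281
beam 3: φ=45°, α=210°
  d=(-0.8660,-0.5000)  start (5,3)  tX=0.3811 tY=1.1800  stride 1/|dx|=1.1547 1/|dy|=2.0000
    cross x-line → (4,3), t=0.3811
    cross y-line → (4,2), t=1.1800
    cross x-line → (3,2), t=1.5358
    cross x-line → (2,2), t=2.6905
    cross y-line → (2,1), t=3.1800
    cross x-line → (1,1), t=3.8452
    cross x-line → (0,1), t=4.9999 (wall)
  → r_3 = 4.9999
beam 4: φ=135°, α=300°
  d=(0.5000,-0.8660)  start (5,3)  tX=1.3400 tY=0.6813  stride 1/|dx|=2.0000 1/|dy|=1.1547
    cross y-line → (5,2), t=0.6813
    cross x-line → (6,2), t=1.3400 (wall)
  → r_4 = 1.3400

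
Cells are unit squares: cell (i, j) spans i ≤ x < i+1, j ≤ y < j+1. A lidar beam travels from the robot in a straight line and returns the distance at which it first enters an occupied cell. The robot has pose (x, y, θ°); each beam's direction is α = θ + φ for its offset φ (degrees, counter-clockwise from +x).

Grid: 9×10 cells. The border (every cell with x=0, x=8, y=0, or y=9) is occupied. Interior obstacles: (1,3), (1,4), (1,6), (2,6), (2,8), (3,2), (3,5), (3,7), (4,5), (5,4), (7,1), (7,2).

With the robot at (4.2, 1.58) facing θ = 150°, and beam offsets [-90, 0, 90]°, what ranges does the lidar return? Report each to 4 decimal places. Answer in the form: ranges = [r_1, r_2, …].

ranges = [2.7944, 0.8400, 0.6697]

beam 1: φ=-90°, α=60°
  direction (0.5000, 0.8660); cell (4,1); t to first gridline: x 1.6000, y 0.4850 (then +2.0000 / +1.1547)
    (4,2) via y @ 0.4850
    (5,2) via x @ 1.6000
    (5,3) via y @ 1.6397
    (5,4) via y @ 2.7944  # hit
  → r_1 = 2.7944
beam 2: φ=0°, α=150°
  direction (-0.8660, 0.5000); cell (4,1); t to first gridline: x 0.2309, y 0.8400 (then +1.1547 / +2.0000)
    (3,1) via x @ 0.2309
    (3,2) via y @ 0.8400  # hit
  → r_2 = 0.8400
beam 3: φ=90°, α=240°
  direction (-0.5000, -0.8660); cell (4,1); t to first gridline: x 0.4000, y 0.6697 (then +2.0000 / +1.1547)
    (3,1) via x @ 0.4000
    (3,0) via y @ 0.6697  # hit
  → r_3 = 0.6697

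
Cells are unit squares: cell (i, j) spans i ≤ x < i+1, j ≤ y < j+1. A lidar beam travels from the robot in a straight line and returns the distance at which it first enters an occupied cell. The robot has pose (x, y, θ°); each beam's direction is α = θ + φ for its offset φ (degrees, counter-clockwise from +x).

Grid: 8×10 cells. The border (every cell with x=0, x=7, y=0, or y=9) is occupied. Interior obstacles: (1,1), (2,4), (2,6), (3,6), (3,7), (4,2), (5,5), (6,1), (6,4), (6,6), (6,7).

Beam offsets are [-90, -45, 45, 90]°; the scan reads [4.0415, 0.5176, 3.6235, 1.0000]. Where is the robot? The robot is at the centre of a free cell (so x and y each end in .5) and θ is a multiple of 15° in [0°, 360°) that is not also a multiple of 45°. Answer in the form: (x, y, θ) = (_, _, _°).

(x, y, θ) = (4.5, 5.5, 30°)

The pose lattice has 37·16 = 592 candidates. Test each by forward raycasting.
  (1.5, 5.5, 105°): beam 1 = 1.9319 ≠ 4.0415 ✗
  (3.5, 5.5, 345°): beam 1 = 4.6587 ≠ 4.0415 ✗
  (2.5, 7.5, 330°): beam 1 = 0.5774 ≠ 4.0415 ✗
  …
  (4.5, 5.5, 30°): r_1=4.0415, r_2=0.5176, r_3=3.6235, r_4=1.0000 — all match ✓
Only this pose fits every beam.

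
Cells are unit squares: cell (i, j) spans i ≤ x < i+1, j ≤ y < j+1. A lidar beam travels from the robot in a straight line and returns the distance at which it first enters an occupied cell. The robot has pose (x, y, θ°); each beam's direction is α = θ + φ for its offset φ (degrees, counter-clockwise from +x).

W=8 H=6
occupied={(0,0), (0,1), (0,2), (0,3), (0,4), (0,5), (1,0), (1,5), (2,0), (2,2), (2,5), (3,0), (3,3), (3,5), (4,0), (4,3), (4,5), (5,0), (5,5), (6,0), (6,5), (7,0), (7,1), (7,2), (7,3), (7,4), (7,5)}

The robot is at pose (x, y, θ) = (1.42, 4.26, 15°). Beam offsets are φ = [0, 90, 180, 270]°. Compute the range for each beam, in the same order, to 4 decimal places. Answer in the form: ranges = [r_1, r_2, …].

beam 1: φ=0°, α=15°
  cosα=0.9659 sinα=0.2588 | (1,4) | tMaxX 0.6005 tMaxY 2.8591 | tΔX 1.0353 tΔY 3.8637
    t=0.6005 [x] (2,4)
    t=1.6357 [x] (3,4)
    t=2.6710 [x] (4,4)
    t=2.8591 [y] (4,5) — stop
  → r_1 = 2.8591
beam 2: φ=90°, α=105°
  cosα=-0.2588 sinα=0.9659 | (1,4) | tMaxX 1.6228 tMaxY 0.7661 | tΔX 3.8637 tΔY 1.0353
    t=0.7661 [y] (1,5) — stop
  → r_2 = 0.7661
beam 3: φ=180°, α=195°
  cosα=-0.9659 sinα=-0.2588 | (1,4) | tMaxX 0.4348 tMaxY 1.0046 | tΔX 1.0353 tΔY 3.8637
    t=0.4348 [x] (0,4) — stop
  → r_3 = 0.4348
beam 4: φ=270°, α=285°
  cosα=0.2588 sinα=-0.9659 | (1,4) | tMaxX 2.2409 tMaxY 0.2692 | tΔX 3.8637 tΔY 1.0353
    t=0.2692 [y] (1,3)
    t=1.3044 [y] (1,2)
    t=2.2409 [x] (2,2) — stop
  → r_4 = 2.2409

ranges = [2.8591, 0.7661, 0.4348, 2.2409]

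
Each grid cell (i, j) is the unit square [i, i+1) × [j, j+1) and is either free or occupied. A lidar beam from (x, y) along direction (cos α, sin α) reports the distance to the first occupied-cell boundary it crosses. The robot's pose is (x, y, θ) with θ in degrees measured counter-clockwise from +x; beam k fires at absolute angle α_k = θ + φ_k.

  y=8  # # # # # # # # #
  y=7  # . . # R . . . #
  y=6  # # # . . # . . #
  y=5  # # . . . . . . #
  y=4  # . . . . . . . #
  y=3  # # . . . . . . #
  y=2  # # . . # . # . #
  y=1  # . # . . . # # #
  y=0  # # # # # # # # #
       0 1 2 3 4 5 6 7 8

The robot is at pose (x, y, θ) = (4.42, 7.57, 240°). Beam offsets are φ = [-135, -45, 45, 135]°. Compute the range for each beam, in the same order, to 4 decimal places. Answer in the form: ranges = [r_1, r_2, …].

beam 1: φ=-135°, α=105°
  dir = (cos 105°, sin 105°) = (-0.2588, 0.9659); from cell (4,7)
  next x-line at t=1.6228, next y-line at t=0.4452; Δt_x=3.8637, Δt_y=1.0353
    y: enter (4,8) at t=0.4452 ← occupied
  → r_1 = 0.4452
beam 2: φ=-45°, α=195°
  dir = (cos 195°, sin 195°) = (-0.9659, -0.2588); from cell (4,7)
  next x-line at t=0.4348, next y-line at t=2.2023; Δt_x=1.0353, Δt_y=3.8637
    x: enter (3,7) at t=0.4348 ← occupied
  → r_2 = 0.4348
beam 3: φ=45°, α=285°
  dir = (cos 285°, sin 285°) = (0.2588, -0.9659); from cell (4,7)
  next x-line at t=2.2409, next y-line at t=0.5901; Δt_x=3.8637, Δt_y=1.0353
    y: enter (4,6) at t=0.5901
    y: enter (4,5) at t=1.6254
    x: enter (5,5) at t=2.2409
    y: enter (5,4) at t=2.6607
    y: enter (5,3) at t=3.6959
    y: enter (5,2) at t=4.7312
    y: enter (5,1) at t=5.7665
    x: enter (6,1) at t=6.1047 ← occupied
  → r_3 = 6.1047
beam 4: φ=135°, α=15°
  dir = (cos 15°, sin 15°) = (0.9659, 0.2588); from cell (4,7)
  next x-line at t=0.6005, next y-line at t=1.6614; Δt_x=1.0353, Δt_y=3.8637
    x: enter (5,7) at t=0.6005
    x: enter (6,7) at t=1.6357
    y: enter (6,8) at t=1.6614 ← occupied
  → r_4 = 1.6614

ranges = [0.4452, 0.4348, 6.1047, 1.6614]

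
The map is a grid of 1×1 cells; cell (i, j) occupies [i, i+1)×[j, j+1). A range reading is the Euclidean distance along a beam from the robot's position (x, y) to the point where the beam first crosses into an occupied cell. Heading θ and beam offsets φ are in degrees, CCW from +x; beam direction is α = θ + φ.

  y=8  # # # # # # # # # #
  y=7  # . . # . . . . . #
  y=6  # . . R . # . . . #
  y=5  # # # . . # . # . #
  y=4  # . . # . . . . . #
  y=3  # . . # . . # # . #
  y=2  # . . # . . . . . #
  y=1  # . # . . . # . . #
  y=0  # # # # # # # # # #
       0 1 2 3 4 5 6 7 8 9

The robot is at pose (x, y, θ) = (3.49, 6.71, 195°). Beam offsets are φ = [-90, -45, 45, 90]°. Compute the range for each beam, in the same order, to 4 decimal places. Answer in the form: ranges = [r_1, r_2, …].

beam 1: φ=-90°, α=105°
  dir = (cos 105°, sin 105°) = (-0.2588, 0.9659); from cell (3,6)
  next x-line at t=1.8932, next y-line at t=0.3002; Δt_x=3.8637, Δt_y=1.0353
    y: enter (3,7) at t=0.3002 ← occupied
  → r_1 = 0.3002
beam 2: φ=-45°, α=150°
  dir = (cos 150°, sin 150°) = (-0.8660, 0.5000); from cell (3,6)
  next x-line at t=0.5658, next y-line at t=0.5800; Δt_x=1.1547, Δt_y=2.0000
    x: enter (2,6) at t=0.5658
    y: enter (2,7) at t=0.5800
    x: enter (1,7) at t=1.7205
    y: enter (1,8) at t=2.5800 ← occupied
  → r_2 = 2.5800
beam 3: φ=45°, α=240°
  dir = (cos 240°, sin 240°) = (-0.5000, -0.8660); from cell (3,6)
  next x-line at t=0.9800, next y-line at t=0.8198; Δt_x=2.0000, Δt_y=1.1547
    y: enter (3,5) at t=0.8198
    x: enter (2,5) at t=0.9800 ← occupied
  → r_3 = 0.9800
beam 4: φ=90°, α=285°
  dir = (cos 285°, sin 285°) = (0.2588, -0.9659); from cell (3,6)
  next x-line at t=1.9705, next y-line at t=0.7350; Δt_x=3.8637, Δt_y=1.0353
    y: enter (3,5) at t=0.7350
    y: enter (3,4) at t=1.7703 ← occupied
  → r_4 = 1.7703

ranges = [0.3002, 2.5800, 0.9800, 1.7703]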